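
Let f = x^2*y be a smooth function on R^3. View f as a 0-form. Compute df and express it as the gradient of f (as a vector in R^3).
df = (2*x*y) dx + (x^2) dy + (0) dz; grad f = (2*x*y, x^2, 0)

For a 0-form f, d f = (∂f/∂x) dx + (∂f/∂y) dy + (∂f/∂z) dz. The components of the vector representation are exactly the entries of grad f in Cartesian coordinates:
  ∂f/∂x = 2*x*y
  ∂f/∂y = x^2
  ∂f/∂z = 0.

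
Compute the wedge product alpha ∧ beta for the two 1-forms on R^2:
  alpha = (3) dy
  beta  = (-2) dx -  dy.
alpha ∧ beta = (6) dx ∧ dy

Distribute the wedge, using dx_i ∧ dx_j = -dx_j ∧ dx_i and dx_i ∧ dx_i = 0. For each pair (i, j) with i < j, the coefficient of dx_i ∧ dx_j in alpha ∧ beta is (alpha_i * beta_j - alpha_j * beta_i). Collecting: alpha ∧ beta = (6) dx ∧ dy.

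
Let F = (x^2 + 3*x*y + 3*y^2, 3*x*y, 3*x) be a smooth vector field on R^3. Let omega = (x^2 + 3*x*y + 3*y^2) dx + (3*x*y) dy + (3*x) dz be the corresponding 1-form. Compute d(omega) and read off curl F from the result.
d(omega) = (0) dy ∧ dz + (-3) dz ∧ dx + (-3*x - 3*y) dx ∧ dy; curl F = (0, -3, -3*x - 3*y)

d omega = sum_{i<j} (∂f_j/∂x_i - ∂f_i/∂x_j) dx_i ∧ dx_j. Under the identification (dy ∧ dz, dz ∧ dx, dx ∧ dy) ↔ (e_x, e_y, e_z), the coefficients are exactly the components of curl F. Compute:
  ∂R/∂y - ∂Q/∂z = (0) - (0) = 0
  ∂P/∂z - ∂R/∂x = (0) - (3) = -3
  ∂Q/∂x - ∂P/∂y = (3*y) - (3*x + 6*y) = -3*x - 3*y.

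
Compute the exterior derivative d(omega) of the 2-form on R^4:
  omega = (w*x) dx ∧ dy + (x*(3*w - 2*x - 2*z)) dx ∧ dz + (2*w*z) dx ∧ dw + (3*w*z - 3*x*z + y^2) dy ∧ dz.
d(omega) = (x) dx ∧ dy ∧ dw + (-2*w + 3*x) dx ∧ dz ∧ dw + (-3*z) dx ∧ dy ∧ dz + (3*z) dy ∧ dz ∧ dw

For a 2-form omega = sum_{i<j} g_{ij} dx_i ∧ dx_j, the exterior derivative is
  d(omega) = sum_{i<j} d(g_{ij}) ∧ dx_i ∧ dx_j = sum_{i<j, k} (∂g_{ij}/∂x_k) dx_k ∧ dx_i ∧ dx_j.
Expand each term, using dx_k ∧ dx_i ∧ dx_j = sgn(permutation) dx_{(a)} ∧ dx_{(b)} ∧ dx_{(c)} with (a < b < c) sorted:
  d(w*x) includes (∂/∂w)(w*x) dw = (x) dw, which multiplied by dx ∧ dy gives (x) dx ∧ dy ∧ dw
  d(x*(3*w - 2*x - 2*z)) includes (∂/∂w)(x*(3*w - 2*x - 2*z)) dw = (3*x) dw, which multiplied by dx ∧ dz gives (3*x) dx ∧ dz ∧ dw
  d(2*w*z) includes (∂/∂z)(2*w*z) dz = (2*w) dz, which multiplied by dx ∧ dw gives (-2*w) dx ∧ dz ∧ dw
  d(3*w*z - 3*x*z + y^2) includes (∂/∂x)(3*w*z - 3*x*z + y^2) dx = (-3*z) dx, which multiplied by dy ∧ dz gives (-3*z) dx ∧ dy ∧ dz
  d(3*w*z - 3*x*z + y^2) includes (∂/∂w)(3*w*z - 3*x*z + y^2) dw = (3*z) dw, which multiplied by dy ∧ dz gives (3*z) dy ∧ dz ∧ dw
Collecting like 3-forms: d(omega) = (x) dx ∧ dy ∧ dw + (-2*w + 3*x) dx ∧ dz ∧ dw + (-3*z) dx ∧ dy ∧ dz + (3*z) dy ∧ dz ∧ dw.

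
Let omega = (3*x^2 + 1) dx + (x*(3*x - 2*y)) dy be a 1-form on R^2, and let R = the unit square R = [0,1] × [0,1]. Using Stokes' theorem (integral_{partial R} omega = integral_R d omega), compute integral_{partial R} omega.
integral_(partial R) omega = 2

Stokes: integral_partial_R omega = integral_R d omega with d omega = (∂Q/∂x - ∂P/∂y) dx ∧ dy.
  ∂Q/∂x = 6*x - 2*y
  ∂P/∂y = 0
  integrand = ∂Q/∂x - ∂P/∂y = 6*x - 2*y.
Integrating over R: integral_0^1 integral_0^1 (6*x - 2*y) dx dy = 2.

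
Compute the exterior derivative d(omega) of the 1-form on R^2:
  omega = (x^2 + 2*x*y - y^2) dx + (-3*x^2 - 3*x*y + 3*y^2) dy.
d(omega) = (-8*x - y) dx ∧ dy

For a 1-form omega = sum_i f_i dx_i, the exterior derivative is
  d(omega) = sum_{i < j} (∂f_j/∂x_i - ∂f_i/∂x_j) dx_i ∧ dx_j.
  coefficient of dx ∧ dy: ∂f_2/∂x - ∂f_1/∂y = ∂(-3*x^2 - 3*x*y + 3*y^2)/∂x - ∂(x^2 + 2*x*y - y^2)/∂y = -8*x - y
Assembling: d(omega) = (-8*x - y) dx ∧ dy.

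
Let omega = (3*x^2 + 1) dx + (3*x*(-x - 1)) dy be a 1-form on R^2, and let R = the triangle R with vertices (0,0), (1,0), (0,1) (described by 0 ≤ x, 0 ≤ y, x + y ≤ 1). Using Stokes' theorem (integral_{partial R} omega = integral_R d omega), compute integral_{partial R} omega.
integral_(partial R) omega = -5/2

Stokes: integral_partial_R omega = integral_R d omega with d omega = (∂Q/∂x - ∂P/∂y) dx ∧ dy.
  ∂Q/∂x = -6*x - 3
  ∂P/∂y = 0
  integrand = ∂Q/∂x - ∂P/∂y = -6*x - 3.
Integrating over R: integral_0^1 integral_0^{1-x} (-6*x - 3) dy dx = -5/2.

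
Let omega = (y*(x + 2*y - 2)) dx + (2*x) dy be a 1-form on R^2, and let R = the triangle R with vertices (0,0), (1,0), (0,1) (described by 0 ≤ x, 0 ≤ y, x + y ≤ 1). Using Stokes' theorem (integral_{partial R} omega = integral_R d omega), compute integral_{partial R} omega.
integral_(partial R) omega = 7/6

Stokes: integral_partial_R omega = integral_R d omega with d omega = (∂Q/∂x - ∂P/∂y) dx ∧ dy.
  ∂Q/∂x = 2
  ∂P/∂y = x + 4*y - 2
  integrand = ∂Q/∂x - ∂P/∂y = -x - 4*y + 4.
Integrating over R: integral_0^1 integral_0^{1-x} (-x - 4*y + 4) dy dx = 7/6.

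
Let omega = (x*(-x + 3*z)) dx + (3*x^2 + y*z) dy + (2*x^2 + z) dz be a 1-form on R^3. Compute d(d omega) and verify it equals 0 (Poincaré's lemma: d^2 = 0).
d(d omega) = 0

Step 1: d omega = sum_{i<j} (∂f_j/∂x_i - ∂f_i/∂x_j) dx_i ∧ dx_j:
  coeff of dx ∧ dy: 6*x
  coeff of dx ∧ dz: x
  coeff of dy ∧ dz: -y
Step 2: Apply d again to each 2-form coefficient. The only possible 3-form in R^3 is dx ∧ dy ∧ dz, with coefficient
  ∂(coeff of dy∧dz)/∂x - ∂(coeff of dx∧dz)/∂y + ∂(coeff of dx∧dy)/∂z
  = ∂/∂x (-y) - ∂/∂y (x) + ∂/∂z (6*x).
Each of these terms simplifies to sums of mixed partials that cancel in pairs. The result is 0 (by equality of mixed partials for smooth functions — Schwarz / Clairaut).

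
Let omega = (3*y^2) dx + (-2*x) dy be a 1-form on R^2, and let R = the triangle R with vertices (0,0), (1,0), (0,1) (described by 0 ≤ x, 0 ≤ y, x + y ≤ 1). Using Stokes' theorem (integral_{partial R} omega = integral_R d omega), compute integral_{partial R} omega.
integral_(partial R) omega = -2

Stokes: integral_partial_R omega = integral_R d omega with d omega = (∂Q/∂x - ∂P/∂y) dx ∧ dy.
  ∂Q/∂x = -2
  ∂P/∂y = 6*y
  integrand = ∂Q/∂x - ∂P/∂y = -6*y - 2.
Integrating over R: integral_0^1 integral_0^{1-x} (-6*y - 2) dy dx = -2.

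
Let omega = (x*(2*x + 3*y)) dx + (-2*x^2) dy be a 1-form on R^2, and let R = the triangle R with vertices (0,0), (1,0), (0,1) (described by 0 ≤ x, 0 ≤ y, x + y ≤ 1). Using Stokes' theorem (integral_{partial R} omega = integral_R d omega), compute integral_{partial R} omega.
integral_(partial R) omega = -7/6

Stokes: integral_partial_R omega = integral_R d omega with d omega = (∂Q/∂x - ∂P/∂y) dx ∧ dy.
  ∂Q/∂x = -4*x
  ∂P/∂y = 3*x
  integrand = ∂Q/∂x - ∂P/∂y = -7*x.
Integrating over R: integral_0^1 integral_0^{1-x} (-7*x) dy dx = -7/6.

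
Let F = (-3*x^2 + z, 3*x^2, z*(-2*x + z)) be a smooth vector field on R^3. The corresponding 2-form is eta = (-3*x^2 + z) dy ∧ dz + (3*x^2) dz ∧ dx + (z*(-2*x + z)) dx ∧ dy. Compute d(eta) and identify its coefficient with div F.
d(eta) = (-8*x + 2*z) dx ∧ dy ∧ dz; div F = -8*x + 2*z

For a 2-form in R^3 of the form above, applying d gives a 3-form with coefficient ∂P/∂x + ∂Q/∂y + ∂R/∂z:
  ∂P/∂x = -6*x
  ∂Q/∂y = 0
  ∂R/∂z = -2*x + 2*z
Sum = -8*x + 2*z, which is exactly div F.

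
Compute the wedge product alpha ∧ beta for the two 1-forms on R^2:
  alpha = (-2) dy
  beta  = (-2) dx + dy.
alpha ∧ beta = (-4) dx ∧ dy

Distribute the wedge, using dx_i ∧ dx_j = -dx_j ∧ dx_i and dx_i ∧ dx_i = 0. For each pair (i, j) with i < j, the coefficient of dx_i ∧ dx_j in alpha ∧ beta is (alpha_i * beta_j - alpha_j * beta_i). Collecting: alpha ∧ beta = (-4) dx ∧ dy.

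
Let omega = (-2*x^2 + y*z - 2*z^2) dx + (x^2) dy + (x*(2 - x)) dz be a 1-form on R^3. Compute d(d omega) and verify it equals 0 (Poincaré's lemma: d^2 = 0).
d(d omega) = 0

Step 1: d omega = sum_{i<j} (∂f_j/∂x_i - ∂f_i/∂x_j) dx_i ∧ dx_j:
  coeff of dx ∧ dy: 2*x - z
  coeff of dx ∧ dz: -2*x - y + 4*z + 2
  coeff of dy ∧ dz: 0
Step 2: Apply d again to each 2-form coefficient. The only possible 3-form in R^3 is dx ∧ dy ∧ dz, with coefficient
  ∂(coeff of dy∧dz)/∂x - ∂(coeff of dx∧dz)/∂y + ∂(coeff of dx∧dy)/∂z
  = ∂/∂x (0) - ∂/∂y (-2*x - y + 4*z + 2) + ∂/∂z (2*x - z).
Each of these terms simplifies to sums of mixed partials that cancel in pairs. The result is 0 (by equality of mixed partials for smooth functions — Schwarz / Clairaut).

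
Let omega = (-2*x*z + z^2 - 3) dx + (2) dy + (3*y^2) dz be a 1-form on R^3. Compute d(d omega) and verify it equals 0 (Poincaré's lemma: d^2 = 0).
d(d omega) = 0

Step 1: d omega = sum_{i<j} (∂f_j/∂x_i - ∂f_i/∂x_j) dx_i ∧ dx_j:
  coeff of dx ∧ dy: 0
  coeff of dx ∧ dz: 2*x - 2*z
  coeff of dy ∧ dz: 6*y
Step 2: Apply d again to each 2-form coefficient. The only possible 3-form in R^3 is dx ∧ dy ∧ dz, with coefficient
  ∂(coeff of dy∧dz)/∂x - ∂(coeff of dx∧dz)/∂y + ∂(coeff of dx∧dy)/∂z
  = ∂/∂x (6*y) - ∂/∂y (2*x - 2*z) + ∂/∂z (0).
Each of these terms simplifies to sums of mixed partials that cancel in pairs. The result is 0 (by equality of mixed partials for smooth functions — Schwarz / Clairaut).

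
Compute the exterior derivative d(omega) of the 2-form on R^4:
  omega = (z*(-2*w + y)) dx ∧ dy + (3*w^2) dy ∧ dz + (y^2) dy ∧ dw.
d(omega) = (-2*w + y) dx ∧ dy ∧ dz + (-2*z) dx ∧ dy ∧ dw + (6*w) dy ∧ dz ∧ dw

For a 2-form omega = sum_{i<j} g_{ij} dx_i ∧ dx_j, the exterior derivative is
  d(omega) = sum_{i<j} d(g_{ij}) ∧ dx_i ∧ dx_j = sum_{i<j, k} (∂g_{ij}/∂x_k) dx_k ∧ dx_i ∧ dx_j.
Expand each term, using dx_k ∧ dx_i ∧ dx_j = sgn(permutation) dx_{(a)} ∧ dx_{(b)} ∧ dx_{(c)} with (a < b < c) sorted:
  d(z*(-2*w + y)) includes (∂/∂z)(z*(-2*w + y)) dz = (-2*w + y) dz, which multiplied by dx ∧ dy gives (-2*w + y) dx ∧ dy ∧ dz
  d(z*(-2*w + y)) includes (∂/∂w)(z*(-2*w + y)) dw = (-2*z) dw, which multiplied by dx ∧ dy gives (-2*z) dx ∧ dy ∧ dw
  d(3*w^2) includes (∂/∂w)(3*w^2) dw = (6*w) dw, which multiplied by dy ∧ dz gives (6*w) dy ∧ dz ∧ dw
Collecting like 3-forms: d(omega) = (-2*w + y) dx ∧ dy ∧ dz + (-2*z) dx ∧ dy ∧ dw + (6*w) dy ∧ dz ∧ dw.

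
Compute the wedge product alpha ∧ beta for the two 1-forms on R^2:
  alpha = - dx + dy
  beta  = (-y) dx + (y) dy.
alpha ∧ beta = 0

Distribute the wedge, using dx_i ∧ dx_j = -dx_j ∧ dx_i and dx_i ∧ dx_i = 0. For each pair (i, j) with i < j, the coefficient of dx_i ∧ dx_j in alpha ∧ beta is (alpha_i * beta_j - alpha_j * beta_i). Collecting: alpha ∧ beta = 0.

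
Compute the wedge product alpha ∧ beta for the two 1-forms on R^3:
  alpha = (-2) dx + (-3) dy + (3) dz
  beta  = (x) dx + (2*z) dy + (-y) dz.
alpha ∧ beta = (3*x - 4*z) dx ∧ dy + (-3*x + 2*y) dx ∧ dz + (3*y - 6*z) dy ∧ dz

Distribute the wedge, using dx_i ∧ dx_j = -dx_j ∧ dx_i and dx_i ∧ dx_i = 0. For each pair (i, j) with i < j, the coefficient of dx_i ∧ dx_j in alpha ∧ beta is (alpha_i * beta_j - alpha_j * beta_i). Collecting: alpha ∧ beta = (3*x - 4*z) dx ∧ dy + (-3*x + 2*y) dx ∧ dz + (3*y - 6*z) dy ∧ dz.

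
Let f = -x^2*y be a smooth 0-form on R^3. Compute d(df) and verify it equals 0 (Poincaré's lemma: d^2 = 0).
d(df) = 0

Step 1: df = sum_i (∂f/∂x_i) dx_i = (-2*x*y) dx + (-x^2) dy + (0) dz.
Step 2: Apply d again. Using the 1-form formula, the coefficient of dx ∧ dy in d(df) is ∂^2 f/∂x ∂y - ∂^2 f/∂y ∂x = (-2*x) - (-2*x) = 0 (equality of mixed partials for smooth f).
Similarly for dx ∧ dz and dy ∧ dz — all coefficients vanish. So d(df) = 0.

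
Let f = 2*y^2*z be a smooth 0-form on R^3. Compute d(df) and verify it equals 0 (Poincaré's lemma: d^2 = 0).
d(df) = 0

Step 1: df = sum_i (∂f/∂x_i) dx_i = (0) dx + (4*y*z) dy + (2*y^2) dz.
Step 2: Apply d again. Using the 1-form formula, the coefficient of dx ∧ dy in d(df) is ∂^2 f/∂x ∂y - ∂^2 f/∂y ∂x = (0) - (0) = 0 (equality of mixed partials for smooth f).
Similarly for dx ∧ dz and dy ∧ dz — all coefficients vanish. So d(df) = 0.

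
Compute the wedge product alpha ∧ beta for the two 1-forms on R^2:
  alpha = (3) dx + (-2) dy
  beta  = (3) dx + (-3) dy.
alpha ∧ beta = (-3) dx ∧ dy

Distribute the wedge, using dx_i ∧ dx_j = -dx_j ∧ dx_i and dx_i ∧ dx_i = 0. For each pair (i, j) with i < j, the coefficient of dx_i ∧ dx_j in alpha ∧ beta is (alpha_i * beta_j - alpha_j * beta_i). Collecting: alpha ∧ beta = (-3) dx ∧ dy.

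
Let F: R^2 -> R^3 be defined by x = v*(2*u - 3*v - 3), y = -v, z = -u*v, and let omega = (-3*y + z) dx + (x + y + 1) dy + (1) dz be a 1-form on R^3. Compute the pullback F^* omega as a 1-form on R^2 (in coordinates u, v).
F^* omega = (v*(-2*u*v + 6*v - 1)) du + (-2*u^2*v + 6*u*v^2 + 7*u*v - u - 15*v^2 - 5*v - 1) dv

Using F^*(f dg) = (f ∘ F) d(g ∘ F), substitute each coordinate x_i by F_i(u, v) in f_i, and replace dx_i by d F_i = (∂F_i/∂u) du + (∂F_i/∂v) dv.
  For the x component: f_1(F) = v*(3 - u); d F_1 = (2*v) du + (2*u - 6*v - 3) dv
  For the y component: f_2(F) = 2*u*v - 3*v^2 - 4*v + 1; d F_2 = (0) du + (-1) dv
  For the z component: f_3(F) = 1; d F_3 = (-v) du + (-u) dv
Combining and collecting du, dv coefficients:
  coeff of du: v*(-2*u*v + 6*v - 1)
  coeff of dv: -2*u^2*v + 6*u*v^2 + 7*u*v - u - 15*v^2 - 5*v - 1
F^* omega = (v*(-2*u*v + 6*v - 1)) du + (-2*u^2*v + 6*u*v^2 + 7*u*v - u - 15*v^2 - 5*v - 1) dv.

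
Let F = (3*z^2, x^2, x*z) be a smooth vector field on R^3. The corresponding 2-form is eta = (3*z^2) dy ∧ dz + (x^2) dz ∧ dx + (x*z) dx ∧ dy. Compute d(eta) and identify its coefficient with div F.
d(eta) = (x) dx ∧ dy ∧ dz; div F = x

For a 2-form in R^3 of the form above, applying d gives a 3-form with coefficient ∂P/∂x + ∂Q/∂y + ∂R/∂z:
  ∂P/∂x = 0
  ∂Q/∂y = 0
  ∂R/∂z = x
Sum = x, which is exactly div F.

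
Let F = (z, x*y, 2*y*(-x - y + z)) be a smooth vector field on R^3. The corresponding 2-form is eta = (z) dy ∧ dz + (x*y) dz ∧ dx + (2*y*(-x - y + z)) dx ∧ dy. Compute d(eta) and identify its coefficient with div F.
d(eta) = (x + 2*y) dx ∧ dy ∧ dz; div F = x + 2*y

For a 2-form in R^3 of the form above, applying d gives a 3-form with coefficient ∂P/∂x + ∂Q/∂y + ∂R/∂z:
  ∂P/∂x = 0
  ∂Q/∂y = x
  ∂R/∂z = 2*y
Sum = x + 2*y, which is exactly div F.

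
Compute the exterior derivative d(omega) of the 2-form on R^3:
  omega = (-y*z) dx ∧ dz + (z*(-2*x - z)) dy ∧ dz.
d(omega) = (-z) dx ∧ dy ∧ dz

For a 2-form omega = sum_{i<j} g_{ij} dx_i ∧ dx_j, the exterior derivative is
  d(omega) = sum_{i<j} d(g_{ij}) ∧ dx_i ∧ dx_j = sum_{i<j, k} (∂g_{ij}/∂x_k) dx_k ∧ dx_i ∧ dx_j.
Expand each term, using dx_k ∧ dx_i ∧ dx_j = sgn(permutation) dx_{(a)} ∧ dx_{(b)} ∧ dx_{(c)} with (a < b < c) sorted:
  d(-y*z) includes (∂/∂y)(-y*z) dy = (-z) dy, which multiplied by dx ∧ dz gives (z) dx ∧ dy ∧ dz
  d(z*(-2*x - z)) includes (∂/∂x)(z*(-2*x - z)) dx = (-2*z) dx, which multiplied by dy ∧ dz gives (-2*z) dx ∧ dy ∧ dz
Collecting like 3-forms: d(omega) = (-z) dx ∧ dy ∧ dz.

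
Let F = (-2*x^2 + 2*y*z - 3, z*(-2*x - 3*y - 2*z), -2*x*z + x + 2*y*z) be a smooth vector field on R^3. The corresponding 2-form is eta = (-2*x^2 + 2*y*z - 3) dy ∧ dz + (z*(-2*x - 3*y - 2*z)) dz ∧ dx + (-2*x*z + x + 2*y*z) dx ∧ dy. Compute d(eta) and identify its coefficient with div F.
d(eta) = (-6*x + 2*y - 3*z) dx ∧ dy ∧ dz; div F = -6*x + 2*y - 3*z

For a 2-form in R^3 of the form above, applying d gives a 3-form with coefficient ∂P/∂x + ∂Q/∂y + ∂R/∂z:
  ∂P/∂x = -4*x
  ∂Q/∂y = -3*z
  ∂R/∂z = -2*x + 2*y
Sum = -6*x + 2*y - 3*z, which is exactly div F.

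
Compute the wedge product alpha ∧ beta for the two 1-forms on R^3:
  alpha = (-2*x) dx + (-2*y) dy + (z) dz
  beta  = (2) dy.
alpha ∧ beta = (-4*x) dx ∧ dy + (-2*z) dy ∧ dz

Distribute the wedge, using dx_i ∧ dx_j = -dx_j ∧ dx_i and dx_i ∧ dx_i = 0. For each pair (i, j) with i < j, the coefficient of dx_i ∧ dx_j in alpha ∧ beta is (alpha_i * beta_j - alpha_j * beta_i). Collecting: alpha ∧ beta = (-4*x) dx ∧ dy + (-2*z) dy ∧ dz.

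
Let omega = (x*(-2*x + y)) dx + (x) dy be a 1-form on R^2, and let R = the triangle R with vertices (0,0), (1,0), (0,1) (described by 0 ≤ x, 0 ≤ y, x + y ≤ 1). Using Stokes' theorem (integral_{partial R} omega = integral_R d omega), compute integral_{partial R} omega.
integral_(partial R) omega = 1/3

Stokes: integral_partial_R omega = integral_R d omega with d omega = (∂Q/∂x - ∂P/∂y) dx ∧ dy.
  ∂Q/∂x = 1
  ∂P/∂y = x
  integrand = ∂Q/∂x - ∂P/∂y = 1 - x.
Integrating over R: integral_0^1 integral_0^{1-x} (1 - x) dy dx = 1/3.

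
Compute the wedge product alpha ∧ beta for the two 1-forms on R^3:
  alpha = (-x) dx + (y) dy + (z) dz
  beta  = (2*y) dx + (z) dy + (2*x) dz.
alpha ∧ beta = (-x*z - 2*y^2) dx ∧ dy + (-2*x^2 - 2*y*z) dx ∧ dz + (2*x*y - z^2) dy ∧ dz

Distribute the wedge, using dx_i ∧ dx_j = -dx_j ∧ dx_i and dx_i ∧ dx_i = 0. For each pair (i, j) with i < j, the coefficient of dx_i ∧ dx_j in alpha ∧ beta is (alpha_i * beta_j - alpha_j * beta_i). Collecting: alpha ∧ beta = (-x*z - 2*y^2) dx ∧ dy + (-2*x^2 - 2*y*z) dx ∧ dz + (2*x*y - z^2) dy ∧ dz.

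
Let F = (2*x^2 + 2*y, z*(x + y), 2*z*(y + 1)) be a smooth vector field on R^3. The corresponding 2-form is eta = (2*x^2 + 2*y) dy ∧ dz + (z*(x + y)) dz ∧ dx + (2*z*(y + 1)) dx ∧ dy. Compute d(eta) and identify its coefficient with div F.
d(eta) = (4*x + 2*y + z + 2) dx ∧ dy ∧ dz; div F = 4*x + 2*y + z + 2

For a 2-form in R^3 of the form above, applying d gives a 3-form with coefficient ∂P/∂x + ∂Q/∂y + ∂R/∂z:
  ∂P/∂x = 4*x
  ∂Q/∂y = z
  ∂R/∂z = 2*y + 2
Sum = 4*x + 2*y + z + 2, which is exactly div F.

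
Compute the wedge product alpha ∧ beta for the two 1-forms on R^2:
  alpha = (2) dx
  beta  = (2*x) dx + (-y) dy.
alpha ∧ beta = (-2*y) dx ∧ dy

Distribute the wedge, using dx_i ∧ dx_j = -dx_j ∧ dx_i and dx_i ∧ dx_i = 0. For each pair (i, j) with i < j, the coefficient of dx_i ∧ dx_j in alpha ∧ beta is (alpha_i * beta_j - alpha_j * beta_i). Collecting: alpha ∧ beta = (-2*y) dx ∧ dy.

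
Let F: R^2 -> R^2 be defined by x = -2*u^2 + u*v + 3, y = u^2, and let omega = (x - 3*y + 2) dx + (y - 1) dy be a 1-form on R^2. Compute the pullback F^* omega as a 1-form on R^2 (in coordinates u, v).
F^* omega = (22*u^3 - 9*u^2*v + u*v^2 - 22*u + 5*v) du + (u*(-5*u^2 + u*v + 5)) dv

Using F^*(f dg) = (f ∘ F) d(g ∘ F), substitute each coordinate x_i by F_i(u, v) in f_i, and replace dx_i by d F_i = (∂F_i/∂u) du + (∂F_i/∂v) dv.
  For the x component: f_1(F) = -5*u^2 + u*v + 5; d F_1 = (-4*u + v) du + (u) dv
  For the y component: f_2(F) = u^2 - 1; d F_2 = (2*u) du + (0) dv
Combining and collecting du, dv coefficients:
  coeff of du: 22*u^3 - 9*u^2*v + u*v^2 - 22*u + 5*v
  coeff of dv: u*(-5*u^2 + u*v + 5)
F^* omega = (22*u^3 - 9*u^2*v + u*v^2 - 22*u + 5*v) du + (u*(-5*u^2 + u*v + 5)) dv.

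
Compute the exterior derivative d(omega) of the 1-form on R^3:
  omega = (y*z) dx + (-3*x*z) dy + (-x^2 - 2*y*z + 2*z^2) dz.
d(omega) = (-4*z) dx ∧ dy + (-2*x - y) dx ∧ dz + (3*x - 2*z) dy ∧ dz

For a 1-form omega = sum_i f_i dx_i, the exterior derivative is
  d(omega) = sum_{i < j} (∂f_j/∂x_i - ∂f_i/∂x_j) dx_i ∧ dx_j.
  coefficient of dx ∧ dy: ∂f_2/∂x - ∂f_1/∂y = ∂(-3*x*z)/∂x - ∂(y*z)/∂y = -4*z
  coefficient of dx ∧ dz: ∂f_3/∂x - ∂f_1/∂z = ∂(-x^2 - 2*y*z + 2*z^2)/∂x - ∂(y*z)/∂z = -2*x - y
  coefficient of dy ∧ dz: ∂f_3/∂y - ∂f_2/∂z = ∂(-x^2 - 2*y*z + 2*z^2)/∂y - ∂(-3*x*z)/∂z = 3*x - 2*z
Assembling: d(omega) = (-4*z) dx ∧ dy + (-2*x - y) dx ∧ dz + (3*x - 2*z) dy ∧ dz.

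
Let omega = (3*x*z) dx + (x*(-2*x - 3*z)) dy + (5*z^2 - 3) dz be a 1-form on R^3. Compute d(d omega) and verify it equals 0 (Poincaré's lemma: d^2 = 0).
d(d omega) = 0

Step 1: d omega = sum_{i<j} (∂f_j/∂x_i - ∂f_i/∂x_j) dx_i ∧ dx_j:
  coeff of dx ∧ dy: -4*x - 3*z
  coeff of dx ∧ dz: -3*x
  coeff of dy ∧ dz: 3*x
Step 2: Apply d again to each 2-form coefficient. The only possible 3-form in R^3 is dx ∧ dy ∧ dz, with coefficient
  ∂(coeff of dy∧dz)/∂x - ∂(coeff of dx∧dz)/∂y + ∂(coeff of dx∧dy)/∂z
  = ∂/∂x (3*x) - ∂/∂y (-3*x) + ∂/∂z (-4*x - 3*z).
Each of these terms simplifies to sums of mixed partials that cancel in pairs. The result is 0 (by equality of mixed partials for smooth functions — Schwarz / Clairaut).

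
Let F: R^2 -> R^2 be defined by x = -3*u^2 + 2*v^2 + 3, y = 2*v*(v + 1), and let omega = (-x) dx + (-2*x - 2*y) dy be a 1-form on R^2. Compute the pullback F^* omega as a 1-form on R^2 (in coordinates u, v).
F^* omega = (6*u*(-3*u^2 + 2*v^2 + 3)) du + (36*u^2*v + 12*u^2 - 40*v^3 - 32*v^2 - 44*v - 12) dv

Using F^*(f dg) = (f ∘ F) d(g ∘ F), substitute each coordinate x_i by F_i(u, v) in f_i, and replace dx_i by d F_i = (∂F_i/∂u) du + (∂F_i/∂v) dv.
  For the x component: f_1(F) = 3*u^2 - 2*v^2 - 3; d F_1 = (-6*u) du + (4*v) dv
  For the y component: f_2(F) = 6*u^2 - 8*v^2 - 4*v - 6; d F_2 = (0) du + (4*v + 2) dv
Combining and collecting du, dv coefficients:
  coeff of du: 6*u*(-3*u^2 + 2*v^2 + 3)
  coeff of dv: 36*u^2*v + 12*u^2 - 40*v^3 - 32*v^2 - 44*v - 12
F^* omega = (6*u*(-3*u^2 + 2*v^2 + 3)) du + (36*u^2*v + 12*u^2 - 40*v^3 - 32*v^2 - 44*v - 12) dv.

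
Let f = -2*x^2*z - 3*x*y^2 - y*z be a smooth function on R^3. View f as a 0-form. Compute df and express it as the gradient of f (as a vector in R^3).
df = (-4*x*z - 3*y^2) dx + (-6*x*y - z) dy + (-2*x^2 - y) dz; grad f = (-4*x*z - 3*y^2, -6*x*y - z, -2*x^2 - y)

For a 0-form f, d f = (∂f/∂x) dx + (∂f/∂y) dy + (∂f/∂z) dz. The components of the vector representation are exactly the entries of grad f in Cartesian coordinates:
  ∂f/∂x = -4*x*z - 3*y^2
  ∂f/∂y = -6*x*y - z
  ∂f/∂z = -2*x^2 - y.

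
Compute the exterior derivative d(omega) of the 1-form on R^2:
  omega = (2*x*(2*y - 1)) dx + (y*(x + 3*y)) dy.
d(omega) = (-4*x + y) dx ∧ dy

For a 1-form omega = sum_i f_i dx_i, the exterior derivative is
  d(omega) = sum_{i < j} (∂f_j/∂x_i - ∂f_i/∂x_j) dx_i ∧ dx_j.
  coefficient of dx ∧ dy: ∂f_2/∂x - ∂f_1/∂y = ∂(y*(x + 3*y))/∂x - ∂(2*x*(2*y - 1))/∂y = -4*x + y
Assembling: d(omega) = (-4*x + y) dx ∧ dy.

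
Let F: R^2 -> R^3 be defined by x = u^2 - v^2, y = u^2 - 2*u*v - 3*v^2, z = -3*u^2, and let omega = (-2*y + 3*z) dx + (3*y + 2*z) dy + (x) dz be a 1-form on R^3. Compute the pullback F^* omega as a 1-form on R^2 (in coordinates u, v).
F^* omega = (-34*u^3 + 2*u^2*v + 12*u*v^2 + 18*v^3) du + (6*u^3 + 52*u^2*v + 46*u*v^2 + 42*v^3) dv

Using F^*(f dg) = (f ∘ F) d(g ∘ F), substitute each coordinate x_i by F_i(u, v) in f_i, and replace dx_i by d F_i = (∂F_i/∂u) du + (∂F_i/∂v) dv.
  For the x component: f_1(F) = -11*u^2 + 4*u*v + 6*v^2; d F_1 = (2*u) du + (-2*v) dv
  For the y component: f_2(F) = -3*u^2 - 6*u*v - 9*v^2; d F_2 = (2*u - 2*v) du + (-2*u - 6*v) dv
  For the z component: f_3(F) = u^2 - v^2; d F_3 = (-6*u) du + (0) dv
Combining and collecting du, dv coefficients:
  coeff of du: -34*u^3 + 2*u^2*v + 12*u*v^2 + 18*v^3
  coeff of dv: 6*u^3 + 52*u^2*v + 46*u*v^2 + 42*v^3
F^* omega = (-34*u^3 + 2*u^2*v + 12*u*v^2 + 18*v^3) du + (6*u^3 + 52*u^2*v + 46*u*v^2 + 42*v^3) dv.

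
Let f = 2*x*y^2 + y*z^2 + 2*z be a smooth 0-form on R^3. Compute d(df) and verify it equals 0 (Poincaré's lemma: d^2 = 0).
d(df) = 0

Step 1: df = sum_i (∂f/∂x_i) dx_i = (2*y^2) dx + (4*x*y + z^2) dy + (2*y*z + 2) dz.
Step 2: Apply d again. Using the 1-form formula, the coefficient of dx ∧ dy in d(df) is ∂^2 f/∂x ∂y - ∂^2 f/∂y ∂x = (4*y) - (4*y) = 0 (equality of mixed partials for smooth f).
Similarly for dx ∧ dz and dy ∧ dz — all coefficients vanish. So d(df) = 0.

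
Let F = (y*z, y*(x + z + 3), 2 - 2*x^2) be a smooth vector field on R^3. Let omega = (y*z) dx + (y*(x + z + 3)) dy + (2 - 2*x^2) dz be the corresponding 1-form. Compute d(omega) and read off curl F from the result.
d(omega) = (-y) dy ∧ dz + (4*x + y) dz ∧ dx + (y - z) dx ∧ dy; curl F = (-y, 4*x + y, y - z)

d omega = sum_{i<j} (∂f_j/∂x_i - ∂f_i/∂x_j) dx_i ∧ dx_j. Under the identification (dy ∧ dz, dz ∧ dx, dx ∧ dy) ↔ (e_x, e_y, e_z), the coefficients are exactly the components of curl F. Compute:
  ∂R/∂y - ∂Q/∂z = (0) - (y) = -y
  ∂P/∂z - ∂R/∂x = (y) - (-4*x) = 4*x + y
  ∂Q/∂x - ∂P/∂y = (y) - (z) = y - z.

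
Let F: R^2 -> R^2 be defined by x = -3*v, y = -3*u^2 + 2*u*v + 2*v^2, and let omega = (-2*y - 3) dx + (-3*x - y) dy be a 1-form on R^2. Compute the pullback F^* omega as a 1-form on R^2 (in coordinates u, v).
F^* omega = (-18*u^3 + 18*u^2*v + 8*u*v^2 - 54*u*v - 4*v^3 + 18*v^2) du + (6*u^3 + 8*u^2*v - 18*u^2 - 12*u*v^2 + 30*u*v - 8*v^3 + 48*v^2 + 9) dv

Using F^*(f dg) = (f ∘ F) d(g ∘ F), substitute each coordinate x_i by F_i(u, v) in f_i, and replace dx_i by d F_i = (∂F_i/∂u) du + (∂F_i/∂v) dv.
  For the x component: f_1(F) = 6*u^2 - 4*u*v - 4*v^2 - 3; d F_1 = (0) du + (-3) dv
  For the y component: f_2(F) = 3*u^2 - 2*u*v - 2*v^2 + 9*v; d F_2 = (-6*u + 2*v) du + (2*u + 4*v) dv
Combining and collecting du, dv coefficients:
  coeff of du: -18*u^3 + 18*u^2*v + 8*u*v^2 - 54*u*v - 4*v^3 + 18*v^2
  coeff of dv: 6*u^3 + 8*u^2*v - 18*u^2 - 12*u*v^2 + 30*u*v - 8*v^3 + 48*v^2 + 9
F^* omega = (-18*u^3 + 18*u^2*v + 8*u*v^2 - 54*u*v - 4*v^3 + 18*v^2) du + (6*u^3 + 8*u^2*v - 18*u^2 - 12*u*v^2 + 30*u*v - 8*v^3 + 48*v^2 + 9) dv.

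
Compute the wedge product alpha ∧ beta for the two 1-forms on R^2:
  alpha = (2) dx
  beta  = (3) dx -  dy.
alpha ∧ beta = (-2) dx ∧ dy

Distribute the wedge, using dx_i ∧ dx_j = -dx_j ∧ dx_i and dx_i ∧ dx_i = 0. For each pair (i, j) with i < j, the coefficient of dx_i ∧ dx_j in alpha ∧ beta is (alpha_i * beta_j - alpha_j * beta_i). Collecting: alpha ∧ beta = (-2) dx ∧ dy.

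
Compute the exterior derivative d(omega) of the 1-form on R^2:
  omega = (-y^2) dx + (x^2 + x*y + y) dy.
d(omega) = (2*x + 3*y) dx ∧ dy

For a 1-form omega = sum_i f_i dx_i, the exterior derivative is
  d(omega) = sum_{i < j} (∂f_j/∂x_i - ∂f_i/∂x_j) dx_i ∧ dx_j.
  coefficient of dx ∧ dy: ∂f_2/∂x - ∂f_1/∂y = ∂(x^2 + x*y + y)/∂x - ∂(-y^2)/∂y = 2*x + 3*y
Assembling: d(omega) = (2*x + 3*y) dx ∧ dy.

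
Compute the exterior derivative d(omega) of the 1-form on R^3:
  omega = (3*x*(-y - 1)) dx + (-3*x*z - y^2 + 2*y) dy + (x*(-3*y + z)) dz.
d(omega) = (3*x - 3*z) dx ∧ dy + (-3*y + z) dx ∧ dz

For a 1-form omega = sum_i f_i dx_i, the exterior derivative is
  d(omega) = sum_{i < j} (∂f_j/∂x_i - ∂f_i/∂x_j) dx_i ∧ dx_j.
  coefficient of dx ∧ dy: ∂f_2/∂x - ∂f_1/∂y = ∂(-3*x*z - y^2 + 2*y)/∂x - ∂(3*x*(-y - 1))/∂y = 3*x - 3*z
  coefficient of dx ∧ dz: ∂f_3/∂x - ∂f_1/∂z = ∂(x*(-3*y + z))/∂x - ∂(3*x*(-y - 1))/∂z = -3*y + z
Assembling: d(omega) = (3*x - 3*z) dx ∧ dy + (-3*y + z) dx ∧ dz.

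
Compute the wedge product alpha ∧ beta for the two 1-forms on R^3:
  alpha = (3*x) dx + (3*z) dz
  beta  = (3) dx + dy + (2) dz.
alpha ∧ beta = (3*x) dx ∧ dy + (6*x - 9*z) dx ∧ dz + (-3*z) dy ∧ dz

Distribute the wedge, using dx_i ∧ dx_j = -dx_j ∧ dx_i and dx_i ∧ dx_i = 0. For each pair (i, j) with i < j, the coefficient of dx_i ∧ dx_j in alpha ∧ beta is (alpha_i * beta_j - alpha_j * beta_i). Collecting: alpha ∧ beta = (3*x) dx ∧ dy + (6*x - 9*z) dx ∧ dz + (-3*z) dy ∧ dz.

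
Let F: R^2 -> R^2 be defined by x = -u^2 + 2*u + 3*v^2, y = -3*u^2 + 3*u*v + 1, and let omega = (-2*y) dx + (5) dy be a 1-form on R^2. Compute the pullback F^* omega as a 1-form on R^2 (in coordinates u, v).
F^* omega = (-12*u^3 + 12*u^2*v + 12*u^2 - 12*u*v - 26*u + 15*v - 4) du + (36*u^2*v - 36*u*v^2 + 15*u - 12*v) dv

Using F^*(f dg) = (f ∘ F) d(g ∘ F), substitute each coordinate x_i by F_i(u, v) in f_i, and replace dx_i by d F_i = (∂F_i/∂u) du + (∂F_i/∂v) dv.
  For the x component: f_1(F) = 6*u^2 - 6*u*v - 2; d F_1 = (2 - 2*u) du + (6*v) dv
  For the y component: f_2(F) = 5; d F_2 = (-6*u + 3*v) du + (3*u) dv
Combining and collecting du, dv coefficients:
  coeff of du: -12*u^3 + 12*u^2*v + 12*u^2 - 12*u*v - 26*u + 15*v - 4
  coeff of dv: 36*u^2*v - 36*u*v^2 + 15*u - 12*v
F^* omega = (-12*u^3 + 12*u^2*v + 12*u^2 - 12*u*v - 26*u + 15*v - 4) du + (36*u^2*v - 36*u*v^2 + 15*u - 12*v) dv.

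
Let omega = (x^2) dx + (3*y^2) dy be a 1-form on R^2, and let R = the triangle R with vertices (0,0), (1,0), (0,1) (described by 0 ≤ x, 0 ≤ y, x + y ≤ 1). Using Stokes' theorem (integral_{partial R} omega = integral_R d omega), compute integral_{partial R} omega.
integral_(partial R) omega = 0

Stokes: integral_partial_R omega = integral_R d omega with d omega = (∂Q/∂x - ∂P/∂y) dx ∧ dy.
  ∂Q/∂x = 0
  ∂P/∂y = 0
  integrand = ∂Q/∂x - ∂P/∂y = 0.
Integrating over R: integral_0^1 integral_0^{1-x} (0) dy dx = 0.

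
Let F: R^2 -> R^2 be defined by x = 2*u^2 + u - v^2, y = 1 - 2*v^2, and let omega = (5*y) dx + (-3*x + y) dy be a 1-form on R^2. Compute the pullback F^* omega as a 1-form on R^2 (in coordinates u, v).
F^* omega = (-40*u*v^2 + 20*u - 10*v^2 + 5) du + (2*v*(12*u^2 + 6*u + 8*v^2 - 7)) dv

Using F^*(f dg) = (f ∘ F) d(g ∘ F), substitute each coordinate x_i by F_i(u, v) in f_i, and replace dx_i by d F_i = (∂F_i/∂u) du + (∂F_i/∂v) dv.
  For the x component: f_1(F) = 5 - 10*v^2; d F_1 = (4*u + 1) du + (-2*v) dv
  For the y component: f_2(F) = -6*u^2 - 3*u + v^2 + 1; d F_2 = (0) du + (-4*v) dv
Combining and collecting du, dv coefficients:
  coeff of du: -40*u*v^2 + 20*u - 10*v^2 + 5
  coeff of dv: 2*v*(12*u^2 + 6*u + 8*v^2 - 7)
F^* omega = (-40*u*v^2 + 20*u - 10*v^2 + 5) du + (2*v*(12*u^2 + 6*u + 8*v^2 - 7)) dv.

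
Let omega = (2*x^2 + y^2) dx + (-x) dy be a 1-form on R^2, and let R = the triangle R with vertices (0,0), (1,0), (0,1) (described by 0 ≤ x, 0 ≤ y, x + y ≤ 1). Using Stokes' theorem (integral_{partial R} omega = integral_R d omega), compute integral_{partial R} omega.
integral_(partial R) omega = -5/6

Stokes: integral_partial_R omega = integral_R d omega with d omega = (∂Q/∂x - ∂P/∂y) dx ∧ dy.
  ∂Q/∂x = -1
  ∂P/∂y = 2*y
  integrand = ∂Q/∂x - ∂P/∂y = -2*y - 1.
Integrating over R: integral_0^1 integral_0^{1-x} (-2*y - 1) dy dx = -5/6.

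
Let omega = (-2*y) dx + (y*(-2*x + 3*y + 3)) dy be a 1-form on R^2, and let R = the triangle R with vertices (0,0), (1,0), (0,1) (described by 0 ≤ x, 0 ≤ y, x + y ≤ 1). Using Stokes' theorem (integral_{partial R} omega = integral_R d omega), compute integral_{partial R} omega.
integral_(partial R) omega = 2/3

Stokes: integral_partial_R omega = integral_R d omega with d omega = (∂Q/∂x - ∂P/∂y) dx ∧ dy.
  ∂Q/∂x = -2*y
  ∂P/∂y = -2
  integrand = ∂Q/∂x - ∂P/∂y = 2 - 2*y.
Integrating over R: integral_0^1 integral_0^{1-x} (2 - 2*y) dy dx = 2/3.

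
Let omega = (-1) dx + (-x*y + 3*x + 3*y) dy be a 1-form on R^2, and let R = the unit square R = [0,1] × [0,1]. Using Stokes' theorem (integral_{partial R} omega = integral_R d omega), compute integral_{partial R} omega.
integral_(partial R) omega = 5/2

Stokes: integral_partial_R omega = integral_R d omega with d omega = (∂Q/∂x - ∂P/∂y) dx ∧ dy.
  ∂Q/∂x = 3 - y
  ∂P/∂y = 0
  integrand = ∂Q/∂x - ∂P/∂y = 3 - y.
Integrating over R: integral_0^1 integral_0^1 (3 - y) dx dy = 5/2.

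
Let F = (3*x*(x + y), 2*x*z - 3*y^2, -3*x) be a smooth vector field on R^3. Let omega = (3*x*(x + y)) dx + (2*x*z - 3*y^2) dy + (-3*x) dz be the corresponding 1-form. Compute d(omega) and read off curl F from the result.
d(omega) = (-2*x) dy ∧ dz + (3) dz ∧ dx + (-3*x + 2*z) dx ∧ dy; curl F = (-2*x, 3, -3*x + 2*z)

d omega = sum_{i<j} (∂f_j/∂x_i - ∂f_i/∂x_j) dx_i ∧ dx_j. Under the identification (dy ∧ dz, dz ∧ dx, dx ∧ dy) ↔ (e_x, e_y, e_z), the coefficients are exactly the components of curl F. Compute:
  ∂R/∂y - ∂Q/∂z = (0) - (2*x) = -2*x
  ∂P/∂z - ∂R/∂x = (0) - (-3) = 3
  ∂Q/∂x - ∂P/∂y = (2*z) - (3*x) = -3*x + 2*z.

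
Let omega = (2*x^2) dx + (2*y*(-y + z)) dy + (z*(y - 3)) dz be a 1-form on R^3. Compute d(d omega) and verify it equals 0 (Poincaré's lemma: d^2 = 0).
d(d omega) = 0

Step 1: d omega = sum_{i<j} (∂f_j/∂x_i - ∂f_i/∂x_j) dx_i ∧ dx_j:
  coeff of dx ∧ dy: 0
  coeff of dx ∧ dz: 0
  coeff of dy ∧ dz: -2*y + z
Step 2: Apply d again to each 2-form coefficient. The only possible 3-form in R^3 is dx ∧ dy ∧ dz, with coefficient
  ∂(coeff of dy∧dz)/∂x - ∂(coeff of dx∧dz)/∂y + ∂(coeff of dx∧dy)/∂z
  = ∂/∂x (-2*y + z) - ∂/∂y (0) + ∂/∂z (0).
Each of these terms simplifies to sums of mixed partials that cancel in pairs. The result is 0 (by equality of mixed partials for smooth functions — Schwarz / Clairaut).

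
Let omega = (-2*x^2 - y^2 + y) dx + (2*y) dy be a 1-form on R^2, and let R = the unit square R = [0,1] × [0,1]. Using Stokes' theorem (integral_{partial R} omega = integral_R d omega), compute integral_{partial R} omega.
integral_(partial R) omega = 0

Stokes: integral_partial_R omega = integral_R d omega with d omega = (∂Q/∂x - ∂P/∂y) dx ∧ dy.
  ∂Q/∂x = 0
  ∂P/∂y = 1 - 2*y
  integrand = ∂Q/∂x - ∂P/∂y = 2*y - 1.
Integrating over R: integral_0^1 integral_0^1 (2*y - 1) dx dy = 0.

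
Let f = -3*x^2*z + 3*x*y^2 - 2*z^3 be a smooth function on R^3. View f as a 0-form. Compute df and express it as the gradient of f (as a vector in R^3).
df = (-6*x*z + 3*y^2) dx + (6*x*y) dy + (-3*x^2 - 6*z^2) dz; grad f = (-6*x*z + 3*y^2, 6*x*y, -3*x^2 - 6*z^2)

For a 0-form f, d f = (∂f/∂x) dx + (∂f/∂y) dy + (∂f/∂z) dz. The components of the vector representation are exactly the entries of grad f in Cartesian coordinates:
  ∂f/∂x = -6*x*z + 3*y^2
  ∂f/∂y = 6*x*y
  ∂f/∂z = -3*x^2 - 6*z^2.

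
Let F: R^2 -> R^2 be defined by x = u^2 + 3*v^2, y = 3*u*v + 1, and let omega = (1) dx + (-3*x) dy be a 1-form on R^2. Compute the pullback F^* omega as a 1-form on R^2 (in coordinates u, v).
F^* omega = (-9*u^2*v + 2*u - 27*v^3) du + (-9*u^3 - 27*u*v^2 + 6*v) dv

Using F^*(f dg) = (f ∘ F) d(g ∘ F), substitute each coordinate x_i by F_i(u, v) in f_i, and replace dx_i by d F_i = (∂F_i/∂u) du + (∂F_i/∂v) dv.
  For the x component: f_1(F) = 1; d F_1 = (2*u) du + (6*v) dv
  For the y component: f_2(F) = -3*u^2 - 9*v^2; d F_2 = (3*v) du + (3*u) dv
Combining and collecting du, dv coefficients:
  coeff of du: -9*u^2*v + 2*u - 27*v^3
  coeff of dv: -9*u^3 - 27*u*v^2 + 6*v
F^* omega = (-9*u^2*v + 2*u - 27*v^3) du + (-9*u^3 - 27*u*v^2 + 6*v) dv.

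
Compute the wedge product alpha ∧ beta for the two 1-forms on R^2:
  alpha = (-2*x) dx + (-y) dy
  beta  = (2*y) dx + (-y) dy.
alpha ∧ beta = (2*y*(x + y)) dx ∧ dy

Distribute the wedge, using dx_i ∧ dx_j = -dx_j ∧ dx_i and dx_i ∧ dx_i = 0. For each pair (i, j) with i < j, the coefficient of dx_i ∧ dx_j in alpha ∧ beta is (alpha_i * beta_j - alpha_j * beta_i). Collecting: alpha ∧ beta = (2*y*(x + y)) dx ∧ dy.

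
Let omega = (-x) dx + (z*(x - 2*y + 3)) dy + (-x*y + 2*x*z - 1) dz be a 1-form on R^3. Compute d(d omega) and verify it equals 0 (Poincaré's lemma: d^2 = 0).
d(d omega) = 0

Step 1: d omega = sum_{i<j} (∂f_j/∂x_i - ∂f_i/∂x_j) dx_i ∧ dx_j:
  coeff of dx ∧ dy: z
  coeff of dx ∧ dz: -y + 2*z
  coeff of dy ∧ dz: -2*x + 2*y - 3
Step 2: Apply d again to each 2-form coefficient. The only possible 3-form in R^3 is dx ∧ dy ∧ dz, with coefficient
  ∂(coeff of dy∧dz)/∂x - ∂(coeff of dx∧dz)/∂y + ∂(coeff of dx∧dy)/∂z
  = ∂/∂x (-2*x + 2*y - 3) - ∂/∂y (-y + 2*z) + ∂/∂z (z).
Each of these terms simplifies to sums of mixed partials that cancel in pairs. The result is 0 (by equality of mixed partials for smooth functions — Schwarz / Clairaut).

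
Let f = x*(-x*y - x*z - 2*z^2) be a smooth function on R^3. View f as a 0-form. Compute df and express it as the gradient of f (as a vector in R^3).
df = (-2*x*y - 2*x*z - 2*z^2) dx + (-x^2) dy + (x*(-x - 4*z)) dz; grad f = (-2*x*y - 2*x*z - 2*z^2, -x^2, x*(-x - 4*z))

For a 0-form f, d f = (∂f/∂x) dx + (∂f/∂y) dy + (∂f/∂z) dz. The components of the vector representation are exactly the entries of grad f in Cartesian coordinates:
  ∂f/∂x = -2*x*y - 2*x*z - 2*z^2
  ∂f/∂y = -x^2
  ∂f/∂z = x*(-x - 4*z).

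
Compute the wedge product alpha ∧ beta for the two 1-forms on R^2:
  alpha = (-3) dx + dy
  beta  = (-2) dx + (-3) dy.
alpha ∧ beta = (11) dx ∧ dy

Distribute the wedge, using dx_i ∧ dx_j = -dx_j ∧ dx_i and dx_i ∧ dx_i = 0. For each pair (i, j) with i < j, the coefficient of dx_i ∧ dx_j in alpha ∧ beta is (alpha_i * beta_j - alpha_j * beta_i). Collecting: alpha ∧ beta = (11) dx ∧ dy.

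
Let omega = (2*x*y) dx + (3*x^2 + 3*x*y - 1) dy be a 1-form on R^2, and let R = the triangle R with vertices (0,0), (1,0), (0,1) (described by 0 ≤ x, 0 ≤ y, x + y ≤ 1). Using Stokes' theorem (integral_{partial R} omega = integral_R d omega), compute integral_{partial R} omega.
integral_(partial R) omega = 7/6

Stokes: integral_partial_R omega = integral_R d omega with d omega = (∂Q/∂x - ∂P/∂y) dx ∧ dy.
  ∂Q/∂x = 6*x + 3*y
  ∂P/∂y = 2*x
  integrand = ∂Q/∂x - ∂P/∂y = 4*x + 3*y.
Integrating over R: integral_0^1 integral_0^{1-x} (4*x + 3*y) dy dx = 7/6.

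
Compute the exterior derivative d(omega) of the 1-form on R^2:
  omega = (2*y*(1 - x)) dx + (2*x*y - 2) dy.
d(omega) = (2*x + 2*y - 2) dx ∧ dy

For a 1-form omega = sum_i f_i dx_i, the exterior derivative is
  d(omega) = sum_{i < j} (∂f_j/∂x_i - ∂f_i/∂x_j) dx_i ∧ dx_j.
  coefficient of dx ∧ dy: ∂f_2/∂x - ∂f_1/∂y = ∂(2*x*y - 2)/∂x - ∂(2*y*(1 - x))/∂y = 2*x + 2*y - 2
Assembling: d(omega) = (2*x + 2*y - 2) dx ∧ dy.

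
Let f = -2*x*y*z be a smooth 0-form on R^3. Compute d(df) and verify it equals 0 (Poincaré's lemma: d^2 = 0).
d(df) = 0

Step 1: df = sum_i (∂f/∂x_i) dx_i = (-2*y*z) dx + (-2*x*z) dy + (-2*x*y) dz.
Step 2: Apply d again. Using the 1-form formula, the coefficient of dx ∧ dy in d(df) is ∂^2 f/∂x ∂y - ∂^2 f/∂y ∂x = (-2*z) - (-2*z) = 0 (equality of mixed partials for smooth f).
Similarly for dx ∧ dz and dy ∧ dz — all coefficients vanish. So d(df) = 0.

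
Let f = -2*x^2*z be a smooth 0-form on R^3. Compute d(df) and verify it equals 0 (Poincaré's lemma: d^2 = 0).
d(df) = 0

Step 1: df = sum_i (∂f/∂x_i) dx_i = (-4*x*z) dx + (0) dy + (-2*x^2) dz.
Step 2: Apply d again. Using the 1-form formula, the coefficient of dx ∧ dy in d(df) is ∂^2 f/∂x ∂y - ∂^2 f/∂y ∂x = (0) - (0) = 0 (equality of mixed partials for smooth f).
Similarly for dx ∧ dz and dy ∧ dz — all coefficients vanish. So d(df) = 0.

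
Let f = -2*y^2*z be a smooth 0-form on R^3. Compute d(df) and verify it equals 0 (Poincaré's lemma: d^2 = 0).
d(df) = 0

Step 1: df = sum_i (∂f/∂x_i) dx_i = (0) dx + (-4*y*z) dy + (-2*y^2) dz.
Step 2: Apply d again. Using the 1-form formula, the coefficient of dx ∧ dy in d(df) is ∂^2 f/∂x ∂y - ∂^2 f/∂y ∂x = (0) - (0) = 0 (equality of mixed partials for smooth f).
Similarly for dx ∧ dz and dy ∧ dz — all coefficients vanish. So d(df) = 0.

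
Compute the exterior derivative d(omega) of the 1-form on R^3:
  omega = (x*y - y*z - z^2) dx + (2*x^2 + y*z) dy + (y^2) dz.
d(omega) = (3*x + z) dx ∧ dy + (y + 2*z) dx ∧ dz + (y) dy ∧ dz

For a 1-form omega = sum_i f_i dx_i, the exterior derivative is
  d(omega) = sum_{i < j} (∂f_j/∂x_i - ∂f_i/∂x_j) dx_i ∧ dx_j.
  coefficient of dx ∧ dy: ∂f_2/∂x - ∂f_1/∂y = ∂(2*x^2 + y*z)/∂x - ∂(x*y - y*z - z^2)/∂y = 3*x + z
  coefficient of dx ∧ dz: ∂f_3/∂x - ∂f_1/∂z = ∂(y^2)/∂x - ∂(x*y - y*z - z^2)/∂z = y + 2*z
  coefficient of dy ∧ dz: ∂f_3/∂y - ∂f_2/∂z = ∂(y^2)/∂y - ∂(2*x^2 + y*z)/∂z = y
Assembling: d(omega) = (3*x + z) dx ∧ dy + (y + 2*z) dx ∧ dz + (y) dy ∧ dz.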